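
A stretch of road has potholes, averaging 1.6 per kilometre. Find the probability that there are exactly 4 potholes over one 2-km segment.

0.1781

Over the interval, μ = 1.6 × 2 = 3.2 (a 2-km segment = 2 kilometres).
P(N = 4) = e^(−μ) μ^4/4! = e^(−3.2) · 3.2^4/24 ≈ 0.1781.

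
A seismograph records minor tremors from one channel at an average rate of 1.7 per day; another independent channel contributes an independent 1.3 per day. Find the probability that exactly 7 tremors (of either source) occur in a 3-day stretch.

0.1171

Independent Poisson processes superpose: combined rate λ = 1.7 + 1.3 = 3 per day.
Over the interval, μ = 3 × 3 = 9 (a 3-day stretch = 3 days).
P(N = 7) = e^(−9) · 9^7/7! ≈ 0.1171.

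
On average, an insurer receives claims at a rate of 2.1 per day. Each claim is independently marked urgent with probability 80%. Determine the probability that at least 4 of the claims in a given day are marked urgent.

Thinning: the claims that are marked urgent themselves form a Poisson process with rate 0.8 × 2.1 = 1.68 per day.
So μ = 1.68.
P(N ≥ 4) = 1 − P(N ≤ 3) ≈ 0.0902.

0.0902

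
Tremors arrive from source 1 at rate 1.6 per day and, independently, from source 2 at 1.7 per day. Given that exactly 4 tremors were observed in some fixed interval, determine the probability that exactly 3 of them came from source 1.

0.2349

Given the total, each event is independently from source 1 with probability p = λ_1/(λ_1+λ_2) = 1.6/3.3 ≈ 0.4848.
So K ~ Binomial(4, 1.6/3.3): P(K = 3) = C(4,3) · (1.6/3.3)^3 · (1.7/3.3)^1 ≈ 0.2349.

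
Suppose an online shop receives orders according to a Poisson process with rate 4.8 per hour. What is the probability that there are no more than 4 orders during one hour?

0.4763

With mean μ = 4.8 per hour,
P(N ≤ 4) = Σ_{j=0}^{4} e^(−μ) μ^j/j! ≈ 0.4763.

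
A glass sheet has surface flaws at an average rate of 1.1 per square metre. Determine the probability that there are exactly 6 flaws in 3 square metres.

Over the interval, μ = 1.1 × 3 = 3.3 (3 square metres).
P(N = 6) = e^(−μ) μ^6/6! = e^(−3.3) · 3.3^6/720 ≈ 0.0662.

0.0662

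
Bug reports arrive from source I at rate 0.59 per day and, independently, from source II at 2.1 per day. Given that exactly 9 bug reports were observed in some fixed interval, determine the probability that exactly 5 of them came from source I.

Given the total, each event is independently from source I with probability p = λ_I/(λ_I+λ_II) = 0.59/2.69 ≈ 0.2193.
So K ~ Binomial(9, 0.59/2.69): P(K = 5) = C(9,5) · (0.59/2.69)^5 · (2.1/2.69)^4 ≈ 0.0238.

0.0238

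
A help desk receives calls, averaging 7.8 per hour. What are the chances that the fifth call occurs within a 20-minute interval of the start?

0.1226

Over the interval, μ = 7.8 × 1/3 = 2.6 (a 20-minute interval = 1/3 hours).
The fifth arrival falls in the interval iff at least 5 events occur there: P(S_5 ≤ t) = P(N ≥ 5) = 1 − P(N ≤ 4) ≈ 0.1226.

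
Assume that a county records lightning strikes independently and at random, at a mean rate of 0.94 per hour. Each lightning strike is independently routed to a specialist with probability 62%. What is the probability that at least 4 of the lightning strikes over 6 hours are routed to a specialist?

Thinning: the lightning strikes that are routed to a specialist themselves form a Poisson process with rate 0.62 × 0.94 = 0.5828 per hour.
Over the interval, μ = 0.5828 × 6 = 3.4968 (6 hours).
P(N ≥ 4) = 1 − P(N ≤ 3) ≈ 0.4627.

0.4627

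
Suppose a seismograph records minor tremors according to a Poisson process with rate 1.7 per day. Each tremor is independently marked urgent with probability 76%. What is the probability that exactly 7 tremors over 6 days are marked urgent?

Thinning: the tremors that are marked urgent themselves form a Poisson process with rate 0.76 × 1.7 = 1.292 per day.
Over the interval, μ = 1.292 × 6 = 7.752 (6 days).
P(N = 7) = e^(−7.752) · 7.752^7/7! ≈ 0.1435.

0.1435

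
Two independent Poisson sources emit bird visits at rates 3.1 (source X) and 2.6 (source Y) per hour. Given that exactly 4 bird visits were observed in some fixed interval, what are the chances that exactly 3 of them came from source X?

Given the total, each event is independently from source X with probability p = λ_X/(λ_X+λ_Y) = 3.1/5.7 ≈ 0.5439.
So K ~ Binomial(4, 3.1/5.7): P(K = 3) = C(4,3) · (3.1/5.7)^3 · (2.6/5.7)^1 ≈ 0.2935.

0.2935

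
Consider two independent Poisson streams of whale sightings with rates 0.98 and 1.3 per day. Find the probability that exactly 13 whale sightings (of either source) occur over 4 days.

Independent Poisson processes superpose: combined rate λ = 0.98 + 1.3 = 2.28 per day.
Over the interval, μ = 2.28 × 4 = 9.12 (4 days).
P(N = 13) = e^(−9.12) · 9.12^13/13! ≈ 0.0531.

0.0531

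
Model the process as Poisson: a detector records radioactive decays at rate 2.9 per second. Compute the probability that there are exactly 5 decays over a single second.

0.0940

With mean μ = 2.9 per second,
P(N = 5) = e^(−μ) μ^5/5! = e^(−2.9) · 2.9^5/120 ≈ 0.0940.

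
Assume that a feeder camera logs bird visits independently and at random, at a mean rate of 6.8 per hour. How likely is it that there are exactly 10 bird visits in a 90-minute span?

0.1249

Over the interval, μ = 6.8 × 1.5 = 10.2 (a 90-minute span = 1.5 hours).
P(N = 10) = e^(−μ) μ^10/10! = e^(−10.2) · 10.2^10/3628800 ≈ 0.1249.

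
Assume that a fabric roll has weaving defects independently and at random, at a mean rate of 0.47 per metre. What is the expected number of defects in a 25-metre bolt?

11.75

E[N] = λt = 0.47 × 25 = 11.75 (a 25-metre bolt = 25 metres).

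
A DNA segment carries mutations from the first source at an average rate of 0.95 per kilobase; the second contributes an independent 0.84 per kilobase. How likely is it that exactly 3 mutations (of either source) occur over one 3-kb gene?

0.1201

Independent Poisson processes superpose: combined rate λ = 0.95 + 0.84 = 1.79 per kilobase.
Over the interval, μ = 1.79 × 3 = 5.37 (a 3-kb gene = 3 kilobases).
P(N = 3) = e^(−5.37) · 5.37^3/3! ≈ 0.1201.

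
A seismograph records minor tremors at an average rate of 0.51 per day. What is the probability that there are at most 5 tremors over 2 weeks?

0.2832

Over the interval, μ = 0.51 × 14 = 7.14 (2 weeks = 14 days).
P(N ≤ 5) = Σ_{j=0}^{5} e^(−μ) μ^j/j! ≈ 0.2832.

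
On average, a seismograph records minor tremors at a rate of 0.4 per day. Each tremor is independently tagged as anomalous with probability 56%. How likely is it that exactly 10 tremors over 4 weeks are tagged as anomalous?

0.0490

Thinning: the tremors that are tagged as anomalous themselves form a Poisson process with rate 0.56 × 0.4 = 0.224 per day.
Over the interval, μ = 0.224 × 28 = 6.272 (4 weeks = 28 days).
P(N = 10) = e^(−6.272) · 6.272^10/10! ≈ 0.0490.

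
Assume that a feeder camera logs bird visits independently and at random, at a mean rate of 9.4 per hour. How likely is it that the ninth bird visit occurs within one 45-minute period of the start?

0.2775

Over the interval, μ = 9.4 × 0.75 = 7.05 (a 45-minute period = 0.75 hours).
The ninth arrival falls in the interval iff at least 9 events occur there: P(S_9 ≤ t) = P(N ≥ 9) = 1 − P(N ≤ 8) ≈ 0.2775.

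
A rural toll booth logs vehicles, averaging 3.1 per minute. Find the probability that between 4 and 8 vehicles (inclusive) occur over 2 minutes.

0.6917

Over the interval, μ = 3.1 × 2 = 6.2 (2 minutes).
P(4 ≤ N ≤ 8) = Σ_{j=4}^{8} e^(−6.2) · 6.2^j/j! ≈ 0.6917.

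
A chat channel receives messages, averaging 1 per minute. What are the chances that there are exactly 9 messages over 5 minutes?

Over the interval, μ = 1 × 5 = 5 (5 minutes).
P(N = 9) = e^(−μ) μ^9/9! = e^(−5) · 5^9/362880 ≈ 0.0363.

0.0363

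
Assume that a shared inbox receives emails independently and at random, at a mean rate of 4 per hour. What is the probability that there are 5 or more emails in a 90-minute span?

Over the interval, μ = 4 × 1.5 = 6 (a 90-minute span = 1.5 hours).
P(N ≥ 5) = 1 − P(N ≤ 4) = 1 − Σ_{j=0}^{4} e^(−μ) μ^j/j! ≈ 0.7149.

0.7149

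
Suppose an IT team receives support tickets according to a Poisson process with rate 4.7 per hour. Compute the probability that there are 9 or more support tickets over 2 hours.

0.5958

Over the interval, μ = 4.7 × 2 = 9.4 (2 hours).
P(N ≥ 9) = 1 − P(N ≤ 8) = 1 − Σ_{j=0}^{8} e^(−μ) μ^j/j! ≈ 0.5958.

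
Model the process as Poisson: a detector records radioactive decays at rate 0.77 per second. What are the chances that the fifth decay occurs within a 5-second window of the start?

Over the interval, μ = 0.77 × 5 = 3.85 (a 5-second window = 5 seconds).
The fifth arrival falls in the interval iff at least 5 events occur there: P(S_5 ≤ t) = P(N ≥ 5) = 1 − P(N ≤ 4) ≈ 0.3419.

0.3419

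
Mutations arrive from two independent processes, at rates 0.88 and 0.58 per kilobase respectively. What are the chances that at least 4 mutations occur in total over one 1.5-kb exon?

0.1787

Independent Poisson processes superpose: combined rate λ = 0.88 + 0.58 = 1.46 per kilobase.
Over the interval, μ = 1.46 × 1.5 = 2.19 (a 1.5-kb exon = 1.5 kilobases).
P(N ≥ 4) = 1 − P(N ≤ 3) ≈ 0.1787.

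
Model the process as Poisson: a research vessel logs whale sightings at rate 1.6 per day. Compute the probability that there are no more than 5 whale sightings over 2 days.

0.8946

Over the interval, μ = 1.6 × 2 = 3.2 (2 days).
P(N ≤ 5) = Σ_{j=0}^{5} e^(−μ) μ^j/j! ≈ 0.8946.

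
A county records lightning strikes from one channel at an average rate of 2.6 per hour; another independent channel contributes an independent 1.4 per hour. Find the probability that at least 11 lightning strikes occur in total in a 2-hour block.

Independent Poisson processes superpose: combined rate λ = 2.6 + 1.4 = 4 per hour.
Over the interval, μ = 4 × 2 = 8 (a 2-hour block = 2 hours).
P(N ≥ 11) = 1 − P(N ≤ 10) ≈ 0.1841.

0.1841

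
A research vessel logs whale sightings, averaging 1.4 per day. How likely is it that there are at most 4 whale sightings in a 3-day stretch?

0.5898

Over the interval, μ = 1.4 × 3 = 4.2 (a 3-day stretch = 3 days).
P(N ≤ 4) = Σ_{j=0}^{4} e^(−μ) μ^j/j! ≈ 0.5898.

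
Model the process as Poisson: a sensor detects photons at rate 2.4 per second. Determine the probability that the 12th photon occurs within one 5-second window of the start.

Over the interval, μ = 2.4 × 5 = 12 (a 5-second window = 5 seconds).
The 12th arrival falls in the interval iff at least 12 events occur there: P(S_12 ≤ t) = P(N ≥ 12) = 1 − P(N ≤ 11) ≈ 0.5384.

0.5384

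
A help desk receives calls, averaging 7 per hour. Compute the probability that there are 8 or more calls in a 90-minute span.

Over the interval, μ = 7 × 1.5 = 10.5 (a 90-minute span = 1.5 hours).
P(N ≥ 8) = 1 − P(N ≤ 7) = 1 − Σ_{j=0}^{7} e^(−μ) μ^j/j! ≈ 0.8215.

0.8215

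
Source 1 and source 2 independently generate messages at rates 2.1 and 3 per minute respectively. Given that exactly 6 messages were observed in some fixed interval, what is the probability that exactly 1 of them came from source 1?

Given the total, each event is independently from source 1 with probability p = λ_1/(λ_1+λ_2) = 2.1/5.1 ≈ 0.4118.
So K ~ Binomial(6, 2.1/5.1): P(K = 1) = C(6,1) · (2.1/5.1)^1 · (3/5.1)^5 ≈ 0.1740.

0.1740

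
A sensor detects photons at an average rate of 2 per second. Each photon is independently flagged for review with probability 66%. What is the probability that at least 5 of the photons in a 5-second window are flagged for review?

0.7873

Thinning: the photons that are flagged for review themselves form a Poisson process with rate 0.66 × 2 = 1.32 per second.
Over the interval, μ = 1.32 × 5 = 6.6 (a 5-second window = 5 seconds).
P(N ≥ 5) = 1 − P(N ≤ 4) ≈ 0.7873.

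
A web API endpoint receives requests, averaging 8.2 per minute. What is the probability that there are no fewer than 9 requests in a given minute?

0.4353

With mean μ = 8.2 per minute,
P(N ≥ 9) = 1 − P(N ≤ 8) = 1 − Σ_{j=0}^{8} e^(−μ) μ^j/j! ≈ 0.4353.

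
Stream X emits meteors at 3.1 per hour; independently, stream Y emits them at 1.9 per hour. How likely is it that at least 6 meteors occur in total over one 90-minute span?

0.7586

Independent Poisson processes superpose: combined rate λ = 3.1 + 1.9 = 5 per hour.
Over the interval, μ = 5 × 1.5 = 7.5 (a 90-minute span = 1.5 hours).
P(N ≥ 6) = 1 − P(N ≤ 5) ≈ 0.7586.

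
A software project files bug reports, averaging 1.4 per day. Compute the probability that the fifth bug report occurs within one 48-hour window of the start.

Over the interval, μ = 1.4 × 2 = 2.8 (a 48-hour window = 2 days).
The fifth arrival falls in the interval iff at least 5 events occur there: P(S_5 ≤ t) = P(N ≥ 5) = 1 − P(N ≤ 4) ≈ 0.1523.

0.1523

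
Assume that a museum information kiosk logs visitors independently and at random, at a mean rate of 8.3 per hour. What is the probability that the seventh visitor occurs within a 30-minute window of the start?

0.1269

Over the interval, μ = 8.3 × 0.5 = 4.15 (a 30-minute window = 0.5 hours).
The seventh arrival falls in the interval iff at least 7 events occur there: P(S_7 ≤ t) = P(N ≥ 7) = 1 − P(N ≤ 6) ≈ 0.1269.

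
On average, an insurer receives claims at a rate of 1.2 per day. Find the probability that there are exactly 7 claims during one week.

Over the interval, μ = 1.2 × 7 = 8.4 (a week = 7 days).
P(N = 7) = e^(−μ) μ^7/7! = e^(−8.4) · 8.4^7/5040 ≈ 0.1317.

0.1317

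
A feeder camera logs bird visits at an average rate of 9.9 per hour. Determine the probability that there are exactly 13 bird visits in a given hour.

0.0707

With mean μ = 9.9 per hour,
P(N = 13) = e^(−μ) μ^13/13! = e^(−9.9) · 9.9^13/6227020800 ≈ 0.0707.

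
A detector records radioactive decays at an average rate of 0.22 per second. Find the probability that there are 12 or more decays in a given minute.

0.6668

Over the interval, μ = 0.22 × 60 = 13.2 (a minute = 60 seconds).
P(N ≥ 12) = 1 − P(N ≤ 11) = 1 − Σ_{j=0}^{11} e^(−μ) μ^j/j! ≈ 0.6668.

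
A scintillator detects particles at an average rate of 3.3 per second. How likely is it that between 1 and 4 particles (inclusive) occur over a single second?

0.7257

With mean μ = 3.3 per second,
P(1 ≤ N ≤ 4) = Σ_{j=1}^{4} e^(−3.3) · 3.3^j/j! ≈ 0.7257.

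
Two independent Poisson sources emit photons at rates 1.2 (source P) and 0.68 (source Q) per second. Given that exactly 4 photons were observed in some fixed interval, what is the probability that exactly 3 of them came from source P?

0.3763

Given the total, each event is independently from source P with probability p = λ_P/(λ_P+λ_Q) = 1.2/1.88 ≈ 0.6383.
So K ~ Binomial(4, 1.2/1.88): P(K = 3) = C(4,3) · (1.2/1.88)^3 · (0.68/1.88)^1 ≈ 0.3763.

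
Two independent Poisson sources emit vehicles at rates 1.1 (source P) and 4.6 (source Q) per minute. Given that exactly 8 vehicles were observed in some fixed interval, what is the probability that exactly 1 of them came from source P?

Given the total, each event is independently from source P with probability p = λ_P/(λ_P+λ_Q) = 1.1/5.7 ≈ 0.1930.
So K ~ Binomial(8, 1.1/5.7): P(K = 1) = C(8,1) · (1.1/5.7)^1 · (4.6/5.7)^7 ≈ 0.3442.

0.3442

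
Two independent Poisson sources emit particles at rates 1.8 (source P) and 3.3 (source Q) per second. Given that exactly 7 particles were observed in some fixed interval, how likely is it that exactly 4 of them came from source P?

0.1471

Given the total, each event is independently from source P with probability p = λ_P/(λ_P+λ_Q) = 1.8/5.1 ≈ 0.3529.
So K ~ Binomial(7, 1.8/5.1): P(K = 4) = C(7,4) · (1.8/5.1)^4 · (3.3/5.1)^3 ≈ 0.1471.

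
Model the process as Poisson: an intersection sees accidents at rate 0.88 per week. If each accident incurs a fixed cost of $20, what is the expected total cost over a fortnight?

E[N] = 0.88 × 2 = 1.76 (a fortnight = 2 weeks); E[cost] = 1.76 × $20 = $35.2.

$35.2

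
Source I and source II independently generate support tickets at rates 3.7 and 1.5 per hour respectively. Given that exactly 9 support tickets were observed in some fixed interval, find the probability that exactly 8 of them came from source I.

Given the total, each event is independently from source I with probability p = λ_I/(λ_I+λ_II) = 3.7/5.2 ≈ 0.7115.
So K ~ Binomial(9, 3.7/5.2): P(K = 8) = C(9,8) · (3.7/5.2)^8 · (1.5/5.2)^1 ≈ 0.1706.

0.1706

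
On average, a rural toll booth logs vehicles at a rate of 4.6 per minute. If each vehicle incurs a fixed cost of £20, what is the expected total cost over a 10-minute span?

£920

E[N] = 4.6 × 10 = 46 (a 10-minute span = 10 minutes); E[cost] = 46 × £20 = £920.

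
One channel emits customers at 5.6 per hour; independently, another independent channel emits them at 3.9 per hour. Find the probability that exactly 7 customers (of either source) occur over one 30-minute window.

0.0937

Independent Poisson processes superpose: combined rate λ = 5.6 + 3.9 = 9.5 per hour.
Over the interval, μ = 9.5 × 0.5 = 4.75 (a 30-minute window = 0.5 hours).
P(N = 7) = e^(−4.75) · 4.75^7/7! ≈ 0.0937.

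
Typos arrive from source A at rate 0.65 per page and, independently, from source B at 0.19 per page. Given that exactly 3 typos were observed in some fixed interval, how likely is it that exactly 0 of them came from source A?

Given the total, each event is independently from source A with probability p = λ_A/(λ_A+λ_B) = 0.65/0.84 ≈ 0.7738.
So K ~ Binomial(3, 0.65/0.84): P(K = 0) = C(3,0) · (0.65/0.84)^0 · (0.19/0.84)^3 ≈ 0.0116.

0.0116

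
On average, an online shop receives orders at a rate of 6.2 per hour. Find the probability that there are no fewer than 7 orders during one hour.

0.4258

With mean μ = 6.2 per hour,
P(N ≥ 7) = 1 − P(N ≤ 6) = 1 − Σ_{j=0}^{6} e^(−μ) μ^j/j! ≈ 0.4258.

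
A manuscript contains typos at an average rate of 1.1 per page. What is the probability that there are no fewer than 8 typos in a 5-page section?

0.1905

Over the interval, μ = 1.1 × 5 = 5.5 (a 5-page section = 5 pages).
P(N ≥ 8) = 1 − P(N ≤ 7) = 1 − Σ_{j=0}^{7} e^(−μ) μ^j/j! ≈ 0.1905.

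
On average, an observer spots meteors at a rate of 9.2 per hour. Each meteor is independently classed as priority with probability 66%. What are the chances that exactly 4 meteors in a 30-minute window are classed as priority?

0.1700

Thinning: the meteors that are classed as priority themselves form a Poisson process with rate 0.66 × 9.2 = 6.072 per hour.
Over the interval, μ = 6.072 × 0.5 = 3.036 (a 30-minute window = 0.5 hours).
P(N = 4) = e^(−3.036) · 3.036^4/4! ≈ 0.1700.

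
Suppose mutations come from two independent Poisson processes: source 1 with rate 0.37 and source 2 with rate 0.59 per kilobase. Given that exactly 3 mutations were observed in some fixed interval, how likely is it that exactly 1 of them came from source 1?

0.4367

Given the total, each event is independently from source 1 with probability p = λ_1/(λ_1+λ_2) = 0.37/0.96 ≈ 0.3854.
So K ~ Binomial(3, 0.37/0.96): P(K = 1) = C(3,1) · (0.37/0.96)^1 · (0.59/0.96)^2 ≈ 0.4367.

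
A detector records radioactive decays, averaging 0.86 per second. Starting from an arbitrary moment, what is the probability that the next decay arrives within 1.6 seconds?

Inter-arrival times are exponential with rate λ = 0.86 per second.
P(T ≤ 1.6) = 1 − e^(−λt) = 1 − e^(−0.86 × 1.6) = 1 − e^(−1.376) ≈ 0.7474.

0.7474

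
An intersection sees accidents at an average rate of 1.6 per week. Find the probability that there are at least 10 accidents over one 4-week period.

0.1142

Over the interval, μ = 1.6 × 4 = 6.4 (a 4-week period = 4 weeks).
P(N ≥ 10) = 1 − P(N ≤ 9) = 1 − Σ_{j=0}^{9} e^(−μ) μ^j/j! ≈ 0.1142.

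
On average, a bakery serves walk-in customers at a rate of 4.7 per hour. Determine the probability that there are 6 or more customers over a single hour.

With mean μ = 4.7 per hour,
P(N ≥ 6) = 1 − P(N ≤ 5) = 1 − Σ_{j=0}^{5} e^(−μ) μ^j/j! ≈ 0.3316.

0.3316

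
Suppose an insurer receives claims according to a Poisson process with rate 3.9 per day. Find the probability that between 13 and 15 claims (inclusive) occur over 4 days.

Over the interval, μ = 3.9 × 4 = 15.6 (4 days).
P(13 ≤ N ≤ 15) = Σ_{j=13}^{15} e^(−15.6) · 15.6^j/j! ≈ 0.2860.

0.2860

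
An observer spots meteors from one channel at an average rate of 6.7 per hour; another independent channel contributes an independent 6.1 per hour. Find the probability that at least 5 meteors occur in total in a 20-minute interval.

0.4231

Independent Poisson processes superpose: combined rate λ = 6.7 + 6.1 = 12.8 per hour.
Over the interval, μ = 12.8 × 1/3 ≈ 4.26667 (a 20-minute interval = 1/3 hours).
P(N ≥ 5) = 1 − P(N ≤ 4) ≈ 0.4231.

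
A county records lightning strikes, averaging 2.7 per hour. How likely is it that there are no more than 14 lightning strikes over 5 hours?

0.6233

Over the interval, μ = 2.7 × 5 = 13.5 (5 hours).
P(N ≤ 14) = Σ_{j=0}^{14} e^(−μ) μ^j/j! ≈ 0.6233.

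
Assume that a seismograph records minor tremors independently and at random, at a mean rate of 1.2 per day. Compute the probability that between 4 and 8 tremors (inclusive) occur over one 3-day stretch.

0.4731

Over the interval, μ = 1.2 × 3 = 3.6 (a 3-day stretch = 3 days).
P(4 ≤ N ≤ 8) = Σ_{j=4}^{8} e^(−3.6) · 3.6^j/j! ≈ 0.4731.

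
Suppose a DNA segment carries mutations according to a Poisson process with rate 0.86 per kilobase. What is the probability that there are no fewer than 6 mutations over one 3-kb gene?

Over the interval, μ = 0.86 × 3 = 2.58 (a 3-kb gene = 3 kilobases).
P(N ≥ 6) = 1 − P(N ≤ 5) = 1 − Σ_{j=0}^{5} e^(−μ) μ^j/j! ≈ 0.0476.

0.0476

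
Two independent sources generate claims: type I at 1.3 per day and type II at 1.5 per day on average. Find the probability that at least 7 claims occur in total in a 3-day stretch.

0.7330

Independent Poisson processes superpose: combined rate λ = 1.3 + 1.5 = 2.8 per day.
Over the interval, μ = 2.8 × 3 = 8.4 (a 3-day stretch = 3 days).
P(N ≥ 7) = 1 − P(N ≤ 6) ≈ 0.7330.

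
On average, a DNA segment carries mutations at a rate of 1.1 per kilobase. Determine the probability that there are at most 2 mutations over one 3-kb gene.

Over the interval, μ = 1.1 × 3 = 3.3 (a 3-kb gene = 3 kilobases).
P(N ≤ 2) = Σ_{j=0}^{2} e^(−μ) μ^j/j! ≈ 0.3594.

0.3594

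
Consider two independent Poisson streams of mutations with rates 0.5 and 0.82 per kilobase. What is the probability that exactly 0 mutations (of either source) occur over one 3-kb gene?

0.0191

Independent Poisson processes superpose: combined rate λ = 0.5 + 0.82 = 1.32 per kilobase.
Over the interval, μ = 1.32 × 3 = 3.96 (a 3-kb gene = 3 kilobases).
P(N = 0) = e^(−3.96) · 3.96^0/0! ≈ 0.0191.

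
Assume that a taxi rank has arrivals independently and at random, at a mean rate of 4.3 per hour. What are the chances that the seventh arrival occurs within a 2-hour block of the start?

0.7543

Over the interval, μ = 4.3 × 2 = 8.6 (a 2-hour block = 2 hours).
The seventh arrival falls in the interval iff at least 7 events occur there: P(S_7 ≤ t) = P(N ≥ 7) = 1 − P(N ≤ 6) ≈ 0.7543.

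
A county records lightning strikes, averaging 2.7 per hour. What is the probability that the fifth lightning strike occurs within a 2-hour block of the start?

0.6267

Over the interval, μ = 2.7 × 2 = 5.4 (a 2-hour block = 2 hours).
The fifth arrival falls in the interval iff at least 5 events occur there: P(S_5 ≤ t) = P(N ≥ 5) = 1 − P(N ≤ 4) ≈ 0.6267.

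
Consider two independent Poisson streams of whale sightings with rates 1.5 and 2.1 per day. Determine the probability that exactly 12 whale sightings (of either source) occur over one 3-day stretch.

Independent Poisson processes superpose: combined rate λ = 1.5 + 2.1 = 3.6 per day.
Over the interval, μ = 3.6 × 3 = 10.8 (a 3-day stretch = 3 days).
P(N = 12) = e^(−10.8) · 10.8^12/12! ≈ 0.1072.

0.1072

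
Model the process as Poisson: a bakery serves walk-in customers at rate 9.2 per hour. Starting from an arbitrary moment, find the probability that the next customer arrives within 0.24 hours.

Inter-arrival times are exponential with rate λ = 9.2 per hour.
P(T ≤ 0.24) = 1 − e^(−λt) = 1 − e^(−9.2 × 0.24) = 1 − e^(−2.208) ≈ 0.8901.

0.8901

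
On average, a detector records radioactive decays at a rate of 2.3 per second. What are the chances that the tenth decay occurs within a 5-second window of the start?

Over the interval, μ = 2.3 × 5 = 11.5 (a 5-second window = 5 seconds).
The tenth arrival falls in the interval iff at least 10 events occur there: P(S_10 ≤ t) = P(N ≥ 10) = 1 − P(N ≤ 9) ≈ 0.7112.

0.7112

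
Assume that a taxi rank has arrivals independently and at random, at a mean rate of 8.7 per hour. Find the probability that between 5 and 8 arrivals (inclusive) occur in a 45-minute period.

0.5677

Over the interval, μ = 8.7 × 0.75 = 6.525 (a 45-minute period = 0.75 hours).
P(5 ≤ N ≤ 8) = Σ_{j=5}^{8} e^(−6.525) · 6.525^j/j! ≈ 0.5677.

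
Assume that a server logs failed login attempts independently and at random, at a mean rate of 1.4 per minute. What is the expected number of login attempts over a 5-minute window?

E[N] = λt = 1.4 × 5 = 7 (a 5-minute window = 5 minutes).

7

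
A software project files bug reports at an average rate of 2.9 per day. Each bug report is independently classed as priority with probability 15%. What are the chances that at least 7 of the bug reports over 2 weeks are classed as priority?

Thinning: the bug reports that are classed as priority themselves form a Poisson process with rate 0.15 × 2.9 = 0.435 per day.
Over the interval, μ = 0.435 × 14 = 6.09 (2 weeks = 14 days).
P(N ≥ 7) = 1 − P(N ≤ 6) ≈ 0.4082.

0.4082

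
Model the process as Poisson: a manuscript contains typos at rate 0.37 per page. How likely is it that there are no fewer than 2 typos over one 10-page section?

0.8838

Over the interval, μ = 0.37 × 10 = 3.7 (a 10-page section = 10 pages).
P(N ≥ 2) = 1 − P(N ≤ 1) = 1 − Σ_{j=0}^{1} e^(−μ) μ^j/j! ≈ 0.8838.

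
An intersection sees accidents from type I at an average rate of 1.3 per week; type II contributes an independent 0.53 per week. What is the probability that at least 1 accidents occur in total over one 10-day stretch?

0.9268

Independent Poisson processes superpose: combined rate λ = 1.3 + 0.53 = 1.83 per week.
Over the interval, μ = 1.83 × 10/7 ≈ 2.61429 (a 10-day stretch = 10/7 weeks).
P(N ≥ 1) = 1 − P(N ≤ 0) ≈ 0.9268.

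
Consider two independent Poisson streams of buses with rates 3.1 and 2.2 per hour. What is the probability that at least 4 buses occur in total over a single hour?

0.7746

Independent Poisson processes superpose: combined rate λ = 3.1 + 2.2 = 5.3 per hour.
So μ = 5.3.
P(N ≥ 4) = 1 − P(N ≤ 3) ≈ 0.7746.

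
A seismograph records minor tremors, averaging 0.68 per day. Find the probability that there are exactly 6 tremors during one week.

Over the interval, μ = 0.68 × 7 = 4.76 (a week = 7 days).
P(N = 6) = e^(−μ) μ^6/6! = e^(−4.76) · 4.76^6/720 ≈ 0.1384.

0.1384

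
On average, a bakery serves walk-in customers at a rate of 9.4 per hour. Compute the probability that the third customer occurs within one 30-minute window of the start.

0.8477

Over the interval, μ = 9.4 × 0.5 = 4.7 (a 30-minute window = 0.5 hours).
The third arrival falls in the interval iff at least 3 events occur there: P(S_3 ≤ t) = P(N ≥ 3) = 1 − P(N ≤ 2) ≈ 0.8477.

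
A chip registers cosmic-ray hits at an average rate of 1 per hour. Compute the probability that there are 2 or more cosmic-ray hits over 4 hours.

Over the interval, μ = 1 × 4 = 4 (4 hours).
P(N ≥ 2) = 1 − P(N ≤ 1) = 1 − Σ_{j=0}^{1} e^(−μ) μ^j/j! ≈ 0.9084.

0.9084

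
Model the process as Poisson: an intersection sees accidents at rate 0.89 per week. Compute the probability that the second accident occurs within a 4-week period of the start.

Over the interval, μ = 0.89 × 4 = 3.56 (a 4-week period = 4 weeks).
The second arrival falls in the interval iff at least 2 events occur there: P(S_2 ≤ t) = P(N ≥ 2) = 1 − P(N ≤ 1) ≈ 0.8703.

0.8703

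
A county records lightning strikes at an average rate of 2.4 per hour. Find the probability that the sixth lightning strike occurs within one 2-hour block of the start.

Over the interval, μ = 2.4 × 2 = 4.8 (a 2-hour block = 2 hours).
The sixth arrival falls in the interval iff at least 6 events occur there: P(S_6 ≤ t) = P(N ≥ 6) = 1 − P(N ≤ 5) ≈ 0.3490.

0.3490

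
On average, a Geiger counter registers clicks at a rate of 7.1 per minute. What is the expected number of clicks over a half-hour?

E[N] = λt = 7.1 × 30 = 213 (a half-hour = 30 minutes).

213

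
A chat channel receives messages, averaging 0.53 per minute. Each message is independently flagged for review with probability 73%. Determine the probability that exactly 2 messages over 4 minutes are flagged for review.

0.2548

Thinning: the messages that are flagged for review themselves form a Poisson process with rate 0.73 × 0.53 = 0.3869 per minute.
Over the interval, μ = 0.3869 × 4 = 1.5476 (4 minutes).
P(N = 2) = e^(−1.5476) · 1.5476^2/2! ≈ 0.2548.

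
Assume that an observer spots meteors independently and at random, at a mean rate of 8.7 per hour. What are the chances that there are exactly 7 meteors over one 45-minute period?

Over the interval, μ = 8.7 × 0.75 = 6.525 (a 45-minute period = 0.75 hours).
P(N = 7) = e^(−μ) μ^7/7! = e^(−6.525) · 6.525^7/5040 ≈ 0.1465.

0.1465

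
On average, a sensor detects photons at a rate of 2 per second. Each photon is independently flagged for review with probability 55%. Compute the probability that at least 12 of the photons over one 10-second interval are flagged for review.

0.4207

Thinning: the photons that are flagged for review themselves form a Poisson process with rate 0.55 × 2 = 1.1 per second.
Over the interval, μ = 1.1 × 10 = 11 (a 10-second interval = 10 seconds).
P(N ≥ 12) = 1 − P(N ≤ 11) ≈ 0.4207.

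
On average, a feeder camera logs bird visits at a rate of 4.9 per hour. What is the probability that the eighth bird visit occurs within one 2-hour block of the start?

Over the interval, μ = 4.9 × 2 = 9.8 (a 2-hour block = 2 hours).
The eighth arrival falls in the interval iff at least 8 events occur there: P(S_8 ≤ t) = P(N ≥ 8) = 1 − P(N ≤ 7) ≈ 0.7612.

0.7612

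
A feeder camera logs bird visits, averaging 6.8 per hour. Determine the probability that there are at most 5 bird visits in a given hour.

With mean μ = 6.8 per hour,
P(N ≤ 5) = Σ_{j=0}^{5} e^(−μ) μ^j/j! ≈ 0.3270.

0.3270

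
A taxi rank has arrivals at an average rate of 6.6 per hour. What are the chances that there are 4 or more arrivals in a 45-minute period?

Over the interval, μ = 6.6 × 0.75 = 4.95 (a 45-minute period = 0.75 hours).
P(N ≥ 4) = 1 − P(N ≤ 3) = 1 − Σ_{j=0}^{3} e^(−μ) μ^j/j! ≈ 0.7279.

0.7279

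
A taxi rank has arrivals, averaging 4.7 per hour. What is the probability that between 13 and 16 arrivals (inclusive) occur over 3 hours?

0.3985

Over the interval, μ = 4.7 × 3 = 14.1 (3 hours).
P(13 ≤ N ≤ 16) = Σ_{j=13}^{16} e^(−14.1) · 14.1^j/j! ≈ 0.3985.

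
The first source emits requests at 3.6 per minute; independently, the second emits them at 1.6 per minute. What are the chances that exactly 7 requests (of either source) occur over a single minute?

Independent Poisson processes superpose: combined rate λ = 3.6 + 1.6 = 5.2 per minute.
So μ = 5.2.
P(N = 7) = e^(−5.2) · 5.2^7/7! ≈ 0.1125.

0.1125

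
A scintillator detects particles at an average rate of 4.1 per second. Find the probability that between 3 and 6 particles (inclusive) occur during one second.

0.6548

With mean μ = 4.1 per second,
P(3 ≤ N ≤ 6) = Σ_{j=3}^{6} e^(−4.1) · 4.1^j/j! ≈ 0.6548.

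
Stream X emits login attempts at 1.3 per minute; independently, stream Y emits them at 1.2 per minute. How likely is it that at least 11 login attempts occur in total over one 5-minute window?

0.7029

Independent Poisson processes superpose: combined rate λ = 1.3 + 1.2 = 2.5 per minute.
Over the interval, μ = 2.5 × 5 = 12.5 (a 5-minute window = 5 minutes).
P(N ≥ 11) = 1 − P(N ≤ 10) ≈ 0.7029.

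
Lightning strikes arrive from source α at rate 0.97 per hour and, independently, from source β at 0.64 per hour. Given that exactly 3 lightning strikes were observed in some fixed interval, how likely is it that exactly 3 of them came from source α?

Given the total, each event is independently from source α with probability p = λ_α/(λ_α+λ_β) = 0.97/1.61 ≈ 0.6025.
So K ~ Binomial(3, 0.97/1.61): P(K = 3) = C(3,3) · (0.97/1.61)^3 · (0.64/1.61)^0 ≈ 0.2187.

0.2187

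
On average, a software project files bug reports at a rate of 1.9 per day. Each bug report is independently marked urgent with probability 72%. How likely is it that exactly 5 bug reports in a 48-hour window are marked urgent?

0.0828

Thinning: the bug reports that are marked urgent themselves form a Poisson process with rate 0.72 × 1.9 = 1.368 per day.
Over the interval, μ = 1.368 × 2 = 2.736 (a 48-hour window = 2 days).
P(N = 5) = e^(−2.736) · 2.736^5/5! ≈ 0.0828.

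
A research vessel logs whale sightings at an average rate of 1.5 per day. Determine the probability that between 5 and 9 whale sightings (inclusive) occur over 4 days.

0.6310

Over the interval, μ = 1.5 × 4 = 6 (4 days).
P(5 ≤ N ≤ 9) = Σ_{j=5}^{9} e^(−6) · 6^j/j! ≈ 0.6310.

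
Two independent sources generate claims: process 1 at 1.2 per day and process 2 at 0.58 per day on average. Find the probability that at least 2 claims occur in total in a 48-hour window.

0.8703

Independent Poisson processes superpose: combined rate λ = 1.2 + 0.58 = 1.78 per day.
Over the interval, μ = 1.78 × 2 = 3.56 (a 48-hour window = 2 days).
P(N ≥ 2) = 1 − P(N ≤ 1) ≈ 0.8703.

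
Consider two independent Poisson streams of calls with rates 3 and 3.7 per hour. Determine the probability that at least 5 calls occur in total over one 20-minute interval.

Independent Poisson processes superpose: combined rate λ = 3 + 3.7 = 6.7 per hour.
Over the interval, μ = 6.7 × 1/3 ≈ 2.23333 (a 20-minute interval = 1/3 hours).
P(N ≥ 5) = 1 − P(N ≤ 4) ≈ 0.0762.

0.0762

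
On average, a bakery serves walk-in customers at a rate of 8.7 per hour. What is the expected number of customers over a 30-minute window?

4.35

E[N] = λt = 8.7 × 0.5 = 4.35 (a 30-minute window = 0.5 hours).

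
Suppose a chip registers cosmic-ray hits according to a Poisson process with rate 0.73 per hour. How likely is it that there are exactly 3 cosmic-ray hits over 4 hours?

0.2238

Over the interval, μ = 0.73 × 4 = 2.92 (4 hours).
P(N = 3) = e^(−μ) μ^3/3! = e^(−2.92) · 2.92^3/6 ≈ 0.2238.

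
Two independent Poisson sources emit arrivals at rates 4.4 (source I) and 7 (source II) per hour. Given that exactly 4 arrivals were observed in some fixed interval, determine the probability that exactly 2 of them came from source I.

0.3370

Given the total, each event is independently from source I with probability p = λ_I/(λ_I+λ_II) = 4.4/11.4 ≈ 0.3860.
So K ~ Binomial(4, 4.4/11.4): P(K = 2) = C(4,2) · (4.4/11.4)^2 · (7/11.4)^2 ≈ 0.3370.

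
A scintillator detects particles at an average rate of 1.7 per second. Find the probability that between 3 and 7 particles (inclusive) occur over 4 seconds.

Over the interval, μ = 1.7 × 4 = 6.8 (4 seconds).
P(3 ≤ N ≤ 7) = Σ_{j=3}^{7} e^(−6.8) · 6.8^j/j! ≈ 0.5940.

0.5940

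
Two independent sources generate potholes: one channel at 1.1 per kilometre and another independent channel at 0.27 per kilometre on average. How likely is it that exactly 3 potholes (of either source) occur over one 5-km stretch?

Independent Poisson processes superpose: combined rate λ = 1.1 + 0.27 = 1.37 per kilometre.
Over the interval, μ = 1.37 × 5 = 6.85 (a 5-km stretch = 5 kilometres).
P(N = 3) = e^(−6.85) · 6.85^3/3! ≈ 0.0568.

0.0568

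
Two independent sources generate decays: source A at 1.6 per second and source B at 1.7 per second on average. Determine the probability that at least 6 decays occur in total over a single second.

0.1171

Independent Poisson processes superpose: combined rate λ = 1.6 + 1.7 = 3.3 per second.
So μ = 3.3.
P(N ≥ 6) = 1 − P(N ≤ 5) ≈ 0.1171.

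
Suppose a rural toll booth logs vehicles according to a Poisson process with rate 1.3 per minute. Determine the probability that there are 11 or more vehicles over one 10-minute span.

0.7483

Over the interval, μ = 1.3 × 10 = 13 (a 10-minute span = 10 minutes).
P(N ≥ 11) = 1 − P(N ≤ 10) = 1 − Σ_{j=0}^{10} e^(−μ) μ^j/j! ≈ 0.7483.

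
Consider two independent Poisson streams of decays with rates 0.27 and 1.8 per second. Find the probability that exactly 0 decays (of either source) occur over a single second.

0.1262

Independent Poisson processes superpose: combined rate λ = 0.27 + 1.8 = 2.07 per second.
So μ = 2.07.
P(N = 0) = e^(−2.07) · 2.07^0/0! ≈ 0.1262.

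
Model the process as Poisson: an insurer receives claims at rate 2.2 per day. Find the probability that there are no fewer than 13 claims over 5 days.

0.3113

Over the interval, μ = 2.2 × 5 = 11 (5 days).
P(N ≥ 13) = 1 − P(N ≤ 12) = 1 − Σ_{j=0}^{12} e^(−μ) μ^j/j! ≈ 0.3113.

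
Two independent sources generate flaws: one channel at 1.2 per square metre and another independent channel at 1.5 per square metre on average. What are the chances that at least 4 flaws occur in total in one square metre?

0.2859

Independent Poisson processes superpose: combined rate λ = 1.2 + 1.5 = 2.7 per square metre.
So μ = 2.7.
P(N ≥ 4) = 1 − P(N ≤ 3) ≈ 0.2859.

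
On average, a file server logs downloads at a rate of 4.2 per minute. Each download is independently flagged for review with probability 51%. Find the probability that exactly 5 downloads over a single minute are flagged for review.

0.0441

Thinning: the downloads that are flagged for review themselves form a Poisson process with rate 0.51 × 4.2 = 2.142 per minute.
So μ = 2.142.
P(N = 5) = e^(−2.142) · 2.142^5/5! ≈ 0.0441.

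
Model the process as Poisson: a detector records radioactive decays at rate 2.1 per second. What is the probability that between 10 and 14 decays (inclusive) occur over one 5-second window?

0.4908

Over the interval, μ = 2.1 × 5 = 10.5 (a 5-second window = 5 seconds).
P(10 ≤ N ≤ 14) = Σ_{j=10}^{14} e^(−10.5) · 10.5^j/j! ≈ 0.4908.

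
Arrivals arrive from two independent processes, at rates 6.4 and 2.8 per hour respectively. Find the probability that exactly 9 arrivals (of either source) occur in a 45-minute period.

Independent Poisson processes superpose: combined rate λ = 6.4 + 2.8 = 9.2 per hour.
Over the interval, μ = 9.2 × 0.75 = 6.9 (a 45-minute period = 0.75 hours).
P(N = 9) = e^(−6.9) · 6.9^9/9! ≈ 0.0985.

0.0985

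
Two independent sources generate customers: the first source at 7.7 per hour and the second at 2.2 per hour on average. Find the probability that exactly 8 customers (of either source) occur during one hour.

0.1148

Independent Poisson processes superpose: combined rate λ = 7.7 + 2.2 = 9.9 per hour.
So μ = 9.9.
P(N = 8) = e^(−9.9) · 9.9^8/8! ≈ 0.1148.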